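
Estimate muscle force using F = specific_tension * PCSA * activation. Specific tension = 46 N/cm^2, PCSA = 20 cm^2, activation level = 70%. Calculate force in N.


F = sigma * PCSA * activation
F = 46 * 20 * 0.7
F = 644 N


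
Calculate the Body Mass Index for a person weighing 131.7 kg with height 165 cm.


BMI = weight / height^2
height = 165 cm = 1.65 m
BMI = 131.7 / 1.65^2
BMI = 48.37 kg/m^2


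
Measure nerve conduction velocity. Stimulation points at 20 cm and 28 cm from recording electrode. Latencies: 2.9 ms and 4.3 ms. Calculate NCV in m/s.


Distance = (28 - 20) / 100 = 0.08 m
dt = (4.3 - 2.9) / 1000 = 0.0014 s
NCV = dist / dt = 57.14 m/s


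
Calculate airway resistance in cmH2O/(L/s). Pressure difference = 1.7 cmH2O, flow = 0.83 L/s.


R = dP / flow
R = 1.7 / 0.83
R = 2.048 cmH2O/(L/s)


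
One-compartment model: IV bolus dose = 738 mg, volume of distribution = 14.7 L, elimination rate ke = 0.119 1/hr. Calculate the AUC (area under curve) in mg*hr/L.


C0 = Dose/Vd = 738/14.7 = 50.2041 mg/L
AUC = C0/ke = 50.2041/0.119
AUC = 421.9 mg*hr/L


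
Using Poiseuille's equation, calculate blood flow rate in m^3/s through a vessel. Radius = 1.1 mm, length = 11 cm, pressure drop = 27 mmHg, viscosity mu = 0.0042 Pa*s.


Q = pi*r^4*dP / (8*mu*L)
r = 0.0011 m, L = 0.11 m
dP = 27 mmHg = 3599.694 Pa
Q = 4.4798e-06 m^3/s


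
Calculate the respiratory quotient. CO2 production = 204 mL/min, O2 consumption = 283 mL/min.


RQ = VCO2 / VO2
RQ = 204 / 283
RQ = 0.7208


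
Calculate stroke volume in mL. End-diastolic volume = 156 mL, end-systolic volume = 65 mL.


SV = EDV - ESV
SV = 156 - 65
SV = 91 mL


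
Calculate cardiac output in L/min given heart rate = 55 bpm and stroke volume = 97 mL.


CO = HR * SV
CO = 55 * 97 / 1000
CO = 5.335 L/min


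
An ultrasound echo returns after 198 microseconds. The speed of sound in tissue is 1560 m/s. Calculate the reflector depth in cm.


depth = c * t / 2
t = 198 us = 1.9800e-04 s
depth = 1560 * 1.9800e-04 / 2
depth = 0.15444 m = 15.444 cm


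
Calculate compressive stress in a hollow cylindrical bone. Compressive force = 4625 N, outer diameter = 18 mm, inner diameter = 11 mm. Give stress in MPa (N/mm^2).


A = pi*(r_o^2 - r_i^2)
r_o = 9 mm, r_i = 5.5 mm
A = 159.436 mm^2
sigma = F/A = 4625 / 159.436
sigma = 29.01 MPa


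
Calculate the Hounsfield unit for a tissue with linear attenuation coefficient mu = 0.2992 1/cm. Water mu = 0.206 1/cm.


HU = ((mu_tissue - mu_water) / mu_water) * 1000
HU = ((0.2992 - 0.206) / 0.206) * 1000
HU = 452.4


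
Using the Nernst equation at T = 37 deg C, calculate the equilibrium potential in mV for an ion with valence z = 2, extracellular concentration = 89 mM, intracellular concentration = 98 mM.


E = (RT/(zF)) * ln(C_out/C_in)
T = 37 + 273.15 = 310.15 K
E = (8.314 * 310.15 / (2 * 96485)) * ln(89/98)
E = -1.287 mV


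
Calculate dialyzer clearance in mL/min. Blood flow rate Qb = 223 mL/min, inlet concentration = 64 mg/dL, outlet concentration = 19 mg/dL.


K = Qb * (Cb_in - Cb_out) / Cb_in
K = 223 * (64 - 19) / 64
K = 156.8 mL/min


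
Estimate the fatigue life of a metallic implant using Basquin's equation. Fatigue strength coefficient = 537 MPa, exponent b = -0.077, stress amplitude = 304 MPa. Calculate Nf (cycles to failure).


sigma_a = sigma_f' * (2Nf)^b
2Nf = (sigma_a/sigma_f')^(1/b)
2Nf = (304/537)^(1/-0.077)
2Nf = 1618.4528
Nf = 809.2


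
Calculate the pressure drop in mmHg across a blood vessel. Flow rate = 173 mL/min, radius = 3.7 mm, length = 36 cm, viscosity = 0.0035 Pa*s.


dP = 8*mu*L*Q / (pi*r^4)
Q = 173 mL/min = 2.88333e-06 m^3/s
dP = 49.3626 Pa = 49.3626 / 133.322 mmHg = 0.3703 mmHg


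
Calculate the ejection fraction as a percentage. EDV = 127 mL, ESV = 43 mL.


SV = EDV - ESV = 127 - 43 = 84 mL
EF = SV/EDV * 100 = 84/127 * 100
EF = 66.14%


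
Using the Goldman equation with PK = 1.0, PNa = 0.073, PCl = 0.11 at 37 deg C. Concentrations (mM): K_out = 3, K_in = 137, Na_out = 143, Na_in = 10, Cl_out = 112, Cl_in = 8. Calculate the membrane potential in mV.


Vm = (RT/F)*ln((PK*Ko + PNa*Nao + PCl*Cli)/(PK*Ki + PNa*Nai + PCl*Clo))
Numer = 14.319, Denom = 150.05
Vm = -62.79 mV


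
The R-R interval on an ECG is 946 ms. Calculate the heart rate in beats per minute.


HR = 60 / RR_interval(s)
RR = 946 ms = 0.946 s
HR = 60 / 0.946 = 63.42 bpm


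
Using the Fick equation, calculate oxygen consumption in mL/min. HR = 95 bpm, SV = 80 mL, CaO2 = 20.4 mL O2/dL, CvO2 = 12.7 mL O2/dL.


CO = HR*SV = 95*80/1000 = 7.6 L/min
a-v O2 diff = 20.4 - 12.7 = 7.7 mL/dL
VO2 = CO * (CaO2-CvO2) * 10 dL/L
VO2 = 7.6 * 7.7 * 10
VO2 = 585.2 mL/min


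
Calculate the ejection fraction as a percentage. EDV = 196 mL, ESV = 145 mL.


SV = EDV - ESV = 196 - 145 = 51 mL
EF = SV/EDV * 100 = 51/196 * 100
EF = 26.02%


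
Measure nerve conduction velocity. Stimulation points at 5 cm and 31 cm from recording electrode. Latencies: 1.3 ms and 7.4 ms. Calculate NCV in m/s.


Distance = (31 - 5) / 100 = 0.26 m
dt = (7.4 - 1.3) / 1000 = 0.0061 s
NCV = dist / dt = 42.62 m/s


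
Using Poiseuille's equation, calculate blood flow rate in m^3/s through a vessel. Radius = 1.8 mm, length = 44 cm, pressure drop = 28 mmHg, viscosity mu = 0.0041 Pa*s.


Q = pi*r^4*dP / (8*mu*L)
r = 0.0018 m, L = 0.44 m
dP = 28 mmHg = 3733.016 Pa
Q = 8.5305e-06 m^3/s


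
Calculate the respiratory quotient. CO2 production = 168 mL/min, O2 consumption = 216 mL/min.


RQ = VCO2 / VO2
RQ = 168 / 216
RQ = 0.7778


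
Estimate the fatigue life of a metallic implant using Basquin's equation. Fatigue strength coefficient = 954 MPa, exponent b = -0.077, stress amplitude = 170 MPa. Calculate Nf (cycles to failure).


sigma_a = sigma_f' * (2Nf)^b
2Nf = (sigma_a/sigma_f')^(1/b)
2Nf = (170/954)^(1/-0.077)
2Nf = 5.3525943e+09
Nf = 2.6763e+09


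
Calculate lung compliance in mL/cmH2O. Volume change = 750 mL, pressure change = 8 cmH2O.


C = dV / dP
C = 750 / 8
C = 93.75 mL/cmH2O


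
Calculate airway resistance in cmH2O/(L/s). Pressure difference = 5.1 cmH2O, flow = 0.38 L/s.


R = dP / flow
R = 5.1 / 0.38
R = 13.42 cmH2O/(L/s)


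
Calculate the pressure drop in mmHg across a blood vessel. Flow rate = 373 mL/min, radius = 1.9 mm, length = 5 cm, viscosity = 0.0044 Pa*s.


dP = 8*mu*L*Q / (pi*r^4)
Q = 373 mL/min = 6.21667e-06 m^3/s
dP = 267.243 Pa = 267.243 / 133.322 mmHg = 2.004 mmHg


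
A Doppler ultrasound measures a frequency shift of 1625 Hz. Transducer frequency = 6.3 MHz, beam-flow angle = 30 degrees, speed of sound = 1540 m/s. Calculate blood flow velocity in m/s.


v = fd * c / (2 * f0 * cos(theta))
v = 1625 * 1540 / (2 * 6.3000e+06 * cos(30))
v = 0.2293 m/s


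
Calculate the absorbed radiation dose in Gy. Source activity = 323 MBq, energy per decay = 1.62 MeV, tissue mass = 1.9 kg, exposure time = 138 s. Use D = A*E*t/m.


A = 323 MBq = 3.2300e+08 Bq
E = 1.62 MeV = 2.59524e-13 J
D = A*E*t/m = 3.2300e+08*2.59524e-13*138/1.9
D = 0.006088 Gy


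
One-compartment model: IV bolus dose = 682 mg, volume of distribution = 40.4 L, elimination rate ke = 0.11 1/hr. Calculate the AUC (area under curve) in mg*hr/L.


C0 = Dose/Vd = 682/40.4 = 16.8812 mg/L
AUC = C0/ke = 16.8812/0.11
AUC = 153.5 mg*hr/L


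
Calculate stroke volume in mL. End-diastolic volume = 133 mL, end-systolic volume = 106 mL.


SV = EDV - ESV
SV = 133 - 106
SV = 27 mL


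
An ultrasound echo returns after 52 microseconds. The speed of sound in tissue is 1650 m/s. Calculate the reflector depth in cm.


depth = c * t / 2
t = 52 us = 5.2000e-05 s
depth = 1650 * 5.2000e-05 / 2
depth = 0.0429 m = 4.29 cm


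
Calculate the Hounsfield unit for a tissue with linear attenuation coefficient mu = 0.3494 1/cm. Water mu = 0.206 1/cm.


HU = ((mu_tissue - mu_water) / mu_water) * 1000
HU = ((0.3494 - 0.206) / 0.206) * 1000
HU = 696.1


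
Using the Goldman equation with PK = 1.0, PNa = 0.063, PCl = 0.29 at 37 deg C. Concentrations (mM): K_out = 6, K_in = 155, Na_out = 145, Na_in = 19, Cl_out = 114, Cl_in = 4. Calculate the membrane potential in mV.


Vm = (RT/F)*ln((PK*Ko + PNa*Nao + PCl*Cli)/(PK*Ki + PNa*Nai + PCl*Clo))
Numer = 16.295, Denom = 189.257
Vm = -65.54 mV


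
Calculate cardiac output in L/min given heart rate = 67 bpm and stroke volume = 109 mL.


CO = HR * SV
CO = 67 * 109 / 1000
CO = 7.303 L/min


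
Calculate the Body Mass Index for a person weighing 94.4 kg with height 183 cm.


BMI = weight / height^2
height = 183 cm = 1.83 m
BMI = 94.4 / 1.83^2
BMI = 28.19 kg/m^2


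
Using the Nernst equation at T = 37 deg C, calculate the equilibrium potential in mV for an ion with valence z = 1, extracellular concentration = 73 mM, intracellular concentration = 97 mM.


E = (RT/(zF)) * ln(C_out/C_in)
T = 37 + 273.15 = 310.15 K
E = (8.314 * 310.15 / (1 * 96485)) * ln(73/97)
E = -7.597 mV


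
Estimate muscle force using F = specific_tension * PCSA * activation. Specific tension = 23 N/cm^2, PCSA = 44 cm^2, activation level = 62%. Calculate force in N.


F = sigma * PCSA * activation
F = 23 * 44 * 0.62
F = 627.4 N


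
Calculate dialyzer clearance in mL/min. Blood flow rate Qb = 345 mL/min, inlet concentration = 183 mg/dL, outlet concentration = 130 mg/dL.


K = Qb * (Cb_in - Cb_out) / Cb_in
K = 345 * (183 - 130) / 183
K = 99.92 mL/min


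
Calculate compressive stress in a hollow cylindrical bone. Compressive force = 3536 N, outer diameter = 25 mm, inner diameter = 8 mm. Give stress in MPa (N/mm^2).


A = pi*(r_o^2 - r_i^2)
r_o = 12.5 mm, r_i = 4 mm
A = 440.608 mm^2
sigma = F/A = 3536 / 440.608
sigma = 8.025 MPa


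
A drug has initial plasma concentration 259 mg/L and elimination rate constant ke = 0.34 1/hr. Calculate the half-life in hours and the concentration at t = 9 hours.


t_half = ln(2) / ke = 0.693147 / 0.34 = 2.039 hr
C(t) = C0 * exp(-ke*t) = 259 * exp(-0.34*9)
C(9) = 12.14 mg/L


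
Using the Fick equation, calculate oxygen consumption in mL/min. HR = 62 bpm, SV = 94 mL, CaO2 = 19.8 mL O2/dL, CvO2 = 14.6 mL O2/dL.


CO = HR*SV = 62*94/1000 = 5.828 L/min
a-v O2 diff = 19.8 - 14.6 = 5.2 mL/dL
VO2 = CO * (CaO2-CvO2) * 10 dL/L
VO2 = 5.828 * 5.2 * 10
VO2 = 303.1 mL/min


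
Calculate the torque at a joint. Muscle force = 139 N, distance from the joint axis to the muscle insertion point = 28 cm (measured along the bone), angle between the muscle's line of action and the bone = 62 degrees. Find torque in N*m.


Torque = F * d * sin(theta)   (moment arm = d*sin(theta))
d = 28 cm = 0.28 m
Torque = 139 * 0.28 * sin(62)
Torque = 34.36 N*m


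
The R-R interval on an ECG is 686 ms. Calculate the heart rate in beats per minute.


HR = 60 / RR_interval(s)
RR = 686 ms = 0.686 s
HR = 60 / 0.686 = 87.46 bpm


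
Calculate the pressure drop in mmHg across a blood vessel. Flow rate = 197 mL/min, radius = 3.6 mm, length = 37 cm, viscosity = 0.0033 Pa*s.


dP = 8*mu*L*Q / (pi*r^4)
Q = 197 mL/min = 3.28333e-06 m^3/s
dP = 60.7799 Pa = 60.7799 / 133.322 mmHg = 0.4559 mmHg


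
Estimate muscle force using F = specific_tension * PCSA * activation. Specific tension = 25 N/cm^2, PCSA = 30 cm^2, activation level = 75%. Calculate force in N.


F = sigma * PCSA * activation
F = 25 * 30 * 0.75
F = 562.5 N


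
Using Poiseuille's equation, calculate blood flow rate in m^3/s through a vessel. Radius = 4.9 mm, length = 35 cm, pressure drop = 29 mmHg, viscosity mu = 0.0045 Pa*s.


Q = pi*r^4*dP / (8*mu*L)
r = 0.0049 m, L = 0.35 m
dP = 29 mmHg = 3866.338 Pa
Q = 5.5573e-04 m^3/s


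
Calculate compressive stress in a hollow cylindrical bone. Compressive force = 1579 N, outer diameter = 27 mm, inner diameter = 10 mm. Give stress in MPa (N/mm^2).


A = pi*(r_o^2 - r_i^2)
r_o = 13.5 mm, r_i = 5 mm
A = 494.015 mm^2
sigma = F/A = 1579 / 494.015
sigma = 3.196 MPa


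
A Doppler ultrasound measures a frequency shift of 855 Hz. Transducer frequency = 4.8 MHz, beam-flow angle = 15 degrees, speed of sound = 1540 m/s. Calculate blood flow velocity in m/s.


v = fd * c / (2 * f0 * cos(theta))
v = 855 * 1540 / (2 * 4.8000e+06 * cos(15))
v = 0.142 m/s


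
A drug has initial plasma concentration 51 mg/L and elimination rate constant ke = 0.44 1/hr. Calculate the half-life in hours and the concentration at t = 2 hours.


t_half = ln(2) / ke = 0.693147 / 0.44 = 1.575 hr
C(t) = C0 * exp(-ke*t) = 51 * exp(-0.44*2)
C(2) = 21.15 mg/L


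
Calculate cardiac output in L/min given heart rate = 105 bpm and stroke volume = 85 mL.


CO = HR * SV
CO = 105 * 85 / 1000
CO = 8.925 L/min


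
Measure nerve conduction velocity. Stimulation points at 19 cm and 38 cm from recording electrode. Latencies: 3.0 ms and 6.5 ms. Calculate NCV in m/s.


Distance = (38 - 19) / 100 = 0.19 m
dt = (6.5 - 3.0) / 1000 = 0.0035 s
NCV = dist / dt = 54.29 m/s


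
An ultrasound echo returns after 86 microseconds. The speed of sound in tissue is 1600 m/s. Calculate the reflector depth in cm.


depth = c * t / 2
t = 86 us = 8.6000e-05 s
depth = 1600 * 8.6000e-05 / 2
depth = 0.0688 m = 6.88 cm


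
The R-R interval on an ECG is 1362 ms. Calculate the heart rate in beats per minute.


HR = 60 / RR_interval(s)
RR = 1362 ms = 1.362 s
HR = 60 / 1.362 = 44.05 bpm


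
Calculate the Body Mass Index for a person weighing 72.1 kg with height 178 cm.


BMI = weight / height^2
height = 178 cm = 1.78 m
BMI = 72.1 / 1.78^2
BMI = 22.76 kg/m^2


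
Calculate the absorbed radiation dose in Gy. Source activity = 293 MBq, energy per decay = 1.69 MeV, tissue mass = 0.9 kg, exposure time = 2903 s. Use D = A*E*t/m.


A = 293 MBq = 2.9300e+08 Bq
E = 1.69 MeV = 2.70738e-13 J
D = A*E*t/m = 2.9300e+08*2.70738e-13*2903/0.9
D = 0.2559 Gy


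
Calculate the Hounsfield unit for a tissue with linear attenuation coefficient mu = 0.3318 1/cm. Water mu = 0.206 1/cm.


HU = ((mu_tissue - mu_water) / mu_water) * 1000
HU = ((0.3318 - 0.206) / 0.206) * 1000
HU = 610.7


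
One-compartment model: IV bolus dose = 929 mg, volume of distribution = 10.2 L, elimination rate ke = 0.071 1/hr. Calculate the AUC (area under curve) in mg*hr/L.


C0 = Dose/Vd = 929/10.2 = 91.0784 mg/L
AUC = C0/ke = 91.0784/0.071
AUC = 1283 mg*hr/L


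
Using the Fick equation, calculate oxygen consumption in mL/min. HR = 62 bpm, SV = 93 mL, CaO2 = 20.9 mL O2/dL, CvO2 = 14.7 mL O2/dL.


CO = HR*SV = 62*93/1000 = 5.766 L/min
a-v O2 diff = 20.9 - 14.7 = 6.2 mL/dL
VO2 = CO * (CaO2-CvO2) * 10 dL/L
VO2 = 5.766 * 6.2 * 10
VO2 = 357.5 mL/min


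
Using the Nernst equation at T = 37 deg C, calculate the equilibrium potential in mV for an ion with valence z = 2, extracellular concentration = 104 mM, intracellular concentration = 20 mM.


E = (RT/(zF)) * ln(C_out/C_in)
T = 37 + 273.15 = 310.15 K
E = (8.314 * 310.15 / (2 * 96485)) * ln(104/20)
E = 22.03 mV


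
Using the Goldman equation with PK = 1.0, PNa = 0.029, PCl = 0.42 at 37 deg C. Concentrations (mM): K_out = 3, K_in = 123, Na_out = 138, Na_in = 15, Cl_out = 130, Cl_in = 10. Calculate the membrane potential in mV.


Vm = (RT/F)*ln((PK*Ko + PNa*Nao + PCl*Cli)/(PK*Ki + PNa*Nai + PCl*Clo))
Numer = 11.202, Denom = 178.035
Vm = -73.92 mV


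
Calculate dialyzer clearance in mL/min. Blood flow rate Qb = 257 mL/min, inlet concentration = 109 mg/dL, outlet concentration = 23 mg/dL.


K = Qb * (Cb_in - Cb_out) / Cb_in
K = 257 * (109 - 23) / 109
K = 202.8 mL/min


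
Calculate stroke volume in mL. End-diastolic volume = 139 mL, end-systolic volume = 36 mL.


SV = EDV - ESV
SV = 139 - 36
SV = 103 mL


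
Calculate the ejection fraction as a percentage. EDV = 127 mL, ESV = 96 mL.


SV = EDV - ESV = 127 - 96 = 31 mL
EF = SV/EDV * 100 = 31/127 * 100
EF = 24.41%


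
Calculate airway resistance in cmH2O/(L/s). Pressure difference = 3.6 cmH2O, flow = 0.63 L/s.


R = dP / flow
R = 3.6 / 0.63
R = 5.714 cmH2O/(L/s)


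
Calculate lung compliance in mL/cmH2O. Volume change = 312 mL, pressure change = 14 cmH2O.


C = dV / dP
C = 312 / 14
C = 22.29 mL/cmH2O


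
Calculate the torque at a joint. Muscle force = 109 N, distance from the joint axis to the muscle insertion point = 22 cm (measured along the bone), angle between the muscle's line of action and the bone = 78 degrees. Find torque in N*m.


Torque = F * d * sin(theta)   (moment arm = d*sin(theta))
d = 22 cm = 0.22 m
Torque = 109 * 0.22 * sin(78)
Torque = 23.46 N*m


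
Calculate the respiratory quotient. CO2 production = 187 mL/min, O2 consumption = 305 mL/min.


RQ = VCO2 / VO2
RQ = 187 / 305
RQ = 0.6131


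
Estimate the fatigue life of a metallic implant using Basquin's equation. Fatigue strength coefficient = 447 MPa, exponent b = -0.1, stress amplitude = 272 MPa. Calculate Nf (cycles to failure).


sigma_a = sigma_f' * (2Nf)^b
2Nf = (sigma_a/sigma_f')^(1/b)
2Nf = (272/447)^(1/-0.1)
2Nf = 143.67665
Nf = 71.84


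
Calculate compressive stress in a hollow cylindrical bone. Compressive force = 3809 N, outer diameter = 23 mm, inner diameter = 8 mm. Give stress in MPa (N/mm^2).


A = pi*(r_o^2 - r_i^2)
r_o = 11.5 mm, r_i = 4 mm
A = 365.21 mm^2
sigma = F/A = 3809 / 365.21
sigma = 10.43 MPa


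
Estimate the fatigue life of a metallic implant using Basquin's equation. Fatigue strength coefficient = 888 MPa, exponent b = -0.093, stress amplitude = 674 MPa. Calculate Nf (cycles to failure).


sigma_a = sigma_f' * (2Nf)^b
2Nf = (sigma_a/sigma_f')^(1/b)
2Nf = (674/888)^(1/-0.093)
2Nf = 19.394001
Nf = 9.697


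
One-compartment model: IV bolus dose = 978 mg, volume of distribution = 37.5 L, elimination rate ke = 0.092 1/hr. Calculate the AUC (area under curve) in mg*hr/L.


C0 = Dose/Vd = 978/37.5 = 26.08 mg/L
AUC = C0/ke = 26.08/0.092
AUC = 283.5 mg*hr/L


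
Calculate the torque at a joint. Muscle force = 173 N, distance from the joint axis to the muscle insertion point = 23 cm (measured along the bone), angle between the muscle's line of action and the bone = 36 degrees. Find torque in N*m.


Torque = F * d * sin(theta)   (moment arm = d*sin(theta))
d = 23 cm = 0.23 m
Torque = 173 * 0.23 * sin(36)
Torque = 23.39 N*m


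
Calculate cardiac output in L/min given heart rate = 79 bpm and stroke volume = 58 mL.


CO = HR * SV
CO = 79 * 58 / 1000
CO = 4.582 L/min


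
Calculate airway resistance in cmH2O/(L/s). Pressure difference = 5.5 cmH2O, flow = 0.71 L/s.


R = dP / flow
R = 5.5 / 0.71
R = 7.746 cmH2O/(L/s)


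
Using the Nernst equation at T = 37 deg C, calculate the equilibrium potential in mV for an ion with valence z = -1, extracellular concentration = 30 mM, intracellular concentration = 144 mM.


E = (RT/(zF)) * ln(C_out/C_in)
T = 37 + 273.15 = 310.15 K
E = (8.314 * 310.15 / (-1 * 96485)) * ln(30/144)
E = 41.92 mV


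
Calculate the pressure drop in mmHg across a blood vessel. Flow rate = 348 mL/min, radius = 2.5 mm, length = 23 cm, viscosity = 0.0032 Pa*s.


dP = 8*mu*L*Q / (pi*r^4)
Q = 348 mL/min = 5.8e-06 m^3/s
dP = 278.282 Pa = 278.282 / 133.322 mmHg = 2.087 mmHg


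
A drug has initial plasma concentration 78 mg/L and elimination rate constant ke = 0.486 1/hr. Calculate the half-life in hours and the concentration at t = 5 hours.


t_half = ln(2) / ke = 0.693147 / 0.486 = 1.426 hr
C(t) = C0 * exp(-ke*t) = 78 * exp(-0.486*5)
C(5) = 6.867 mg/L


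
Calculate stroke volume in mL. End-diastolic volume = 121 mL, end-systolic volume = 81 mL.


SV = EDV - ESV
SV = 121 - 81
SV = 40 mL


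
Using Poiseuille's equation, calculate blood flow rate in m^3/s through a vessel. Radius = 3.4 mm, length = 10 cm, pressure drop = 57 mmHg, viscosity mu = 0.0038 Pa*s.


Q = pi*r^4*dP / (8*mu*L)
r = 0.0034 m, L = 0.1 m
dP = 57 mmHg = 7599.354 Pa
Q = 0.001049 m^3/s


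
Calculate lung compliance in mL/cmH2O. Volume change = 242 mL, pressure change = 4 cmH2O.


C = dV / dP
C = 242 / 4
C = 60.5 mL/cmH2O


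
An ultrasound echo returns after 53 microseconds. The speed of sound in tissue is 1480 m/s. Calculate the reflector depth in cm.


depth = c * t / 2
t = 53 us = 5.3000e-05 s
depth = 1480 * 5.3000e-05 / 2
depth = 0.03922 m = 3.922 cm


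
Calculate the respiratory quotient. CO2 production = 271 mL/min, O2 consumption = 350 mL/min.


RQ = VCO2 / VO2
RQ = 271 / 350
RQ = 0.7743


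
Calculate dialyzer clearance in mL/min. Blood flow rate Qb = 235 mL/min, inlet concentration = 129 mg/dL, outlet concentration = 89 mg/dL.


K = Qb * (Cb_in - Cb_out) / Cb_in
K = 235 * (129 - 89) / 129
K = 72.87 mL/min


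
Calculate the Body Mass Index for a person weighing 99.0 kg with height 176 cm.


BMI = weight / height^2
height = 176 cm = 1.76 m
BMI = 99.0 / 1.76^2
BMI = 31.96 kg/m^2


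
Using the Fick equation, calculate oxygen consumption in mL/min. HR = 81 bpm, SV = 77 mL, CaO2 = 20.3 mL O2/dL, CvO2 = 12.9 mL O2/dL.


CO = HR*SV = 81*77/1000 = 6.237 L/min
a-v O2 diff = 20.3 - 12.9 = 7.4 mL/dL
VO2 = CO * (CaO2-CvO2) * 10 dL/L
VO2 = 6.237 * 7.4 * 10
VO2 = 461.5 mL/min


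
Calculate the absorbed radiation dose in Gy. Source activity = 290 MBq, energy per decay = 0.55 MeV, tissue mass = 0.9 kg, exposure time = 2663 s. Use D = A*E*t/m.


A = 290 MBq = 2.9000e+08 Bq
E = 0.55 MeV = 8.811e-14 J
D = A*E*t/m = 2.9000e+08*8.811e-14*2663/0.9
D = 0.07561 Gy


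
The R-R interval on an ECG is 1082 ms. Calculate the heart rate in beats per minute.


HR = 60 / RR_interval(s)
RR = 1082 ms = 1.082 s
HR = 60 / 1.082 = 55.45 bpm


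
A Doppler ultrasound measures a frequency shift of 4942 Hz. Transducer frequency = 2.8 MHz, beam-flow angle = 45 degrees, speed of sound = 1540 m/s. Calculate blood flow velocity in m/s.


v = fd * c / (2 * f0 * cos(theta))
v = 4942 * 1540 / (2 * 2.8000e+06 * cos(45))
v = 1.922 m/s


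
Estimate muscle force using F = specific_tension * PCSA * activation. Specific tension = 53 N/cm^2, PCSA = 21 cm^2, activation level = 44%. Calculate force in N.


F = sigma * PCSA * activation
F = 53 * 21 * 0.44
F = 489.7 N


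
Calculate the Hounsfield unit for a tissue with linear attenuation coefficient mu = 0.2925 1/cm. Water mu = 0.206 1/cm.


HU = ((mu_tissue - mu_water) / mu_water) * 1000
HU = ((0.2925 - 0.206) / 0.206) * 1000
HU = 419.9


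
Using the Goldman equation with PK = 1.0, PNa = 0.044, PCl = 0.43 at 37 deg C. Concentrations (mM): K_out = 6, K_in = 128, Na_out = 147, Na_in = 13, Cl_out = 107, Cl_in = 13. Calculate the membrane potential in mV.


Vm = (RT/F)*ln((PK*Ko + PNa*Nao + PCl*Cli)/(PK*Ki + PNa*Nai + PCl*Clo))
Numer = 18.058, Denom = 174.582
Vm = -60.63 mV


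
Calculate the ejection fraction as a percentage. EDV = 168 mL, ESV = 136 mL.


SV = EDV - ESV = 168 - 136 = 32 mL
EF = SV/EDV * 100 = 32/168 * 100
EF = 19.05%


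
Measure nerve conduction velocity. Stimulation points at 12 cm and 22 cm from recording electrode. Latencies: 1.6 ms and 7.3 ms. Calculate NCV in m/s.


Distance = (22 - 12) / 100 = 0.1 m
dt = (7.3 - 1.6) / 1000 = 0.0057 s
NCV = dist / dt = 17.54 m/s


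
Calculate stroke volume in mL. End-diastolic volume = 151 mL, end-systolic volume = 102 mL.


SV = EDV - ESV
SV = 151 - 102
SV = 49 mL


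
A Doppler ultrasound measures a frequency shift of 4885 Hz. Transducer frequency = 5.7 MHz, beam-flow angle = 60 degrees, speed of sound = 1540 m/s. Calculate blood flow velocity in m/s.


v = fd * c / (2 * f0 * cos(theta))
v = 4885 * 1540 / (2 * 5.7000e+06 * cos(60))
v = 1.32 m/s


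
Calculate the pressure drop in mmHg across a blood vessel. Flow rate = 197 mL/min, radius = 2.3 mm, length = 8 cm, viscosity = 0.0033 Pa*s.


dP = 8*mu*L*Q / (pi*r^4)
Q = 197 mL/min = 3.28333e-06 m^3/s
dP = 78.8764 Pa = 78.8764 / 133.322 mmHg = 0.5916 mmHg


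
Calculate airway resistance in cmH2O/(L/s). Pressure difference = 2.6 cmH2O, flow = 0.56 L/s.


R = dP / flow
R = 2.6 / 0.56
R = 4.643 cmH2O/(L/s)


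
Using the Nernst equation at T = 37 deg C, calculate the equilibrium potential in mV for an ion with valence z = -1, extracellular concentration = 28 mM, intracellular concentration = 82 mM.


E = (RT/(zF)) * ln(C_out/C_in)
T = 37 + 273.15 = 310.15 K
E = (8.314 * 310.15 / (-1 * 96485)) * ln(28/82)
E = 28.72 mV


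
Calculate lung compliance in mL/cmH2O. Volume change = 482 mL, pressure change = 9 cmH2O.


C = dV / dP
C = 482 / 9
C = 53.56 mL/cmH2O


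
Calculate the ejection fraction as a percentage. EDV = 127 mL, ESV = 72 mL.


SV = EDV - ESV = 127 - 72 = 55 mL
EF = SV/EDV * 100 = 55/127 * 100
EF = 43.31%


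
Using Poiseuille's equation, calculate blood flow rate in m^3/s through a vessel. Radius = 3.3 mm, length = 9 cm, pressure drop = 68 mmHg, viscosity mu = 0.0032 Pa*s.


Q = pi*r^4*dP / (8*mu*L)
r = 0.0033 m, L = 0.09 m
dP = 68 mmHg = 9065.896 Pa
Q = 0.001466 m^3/s


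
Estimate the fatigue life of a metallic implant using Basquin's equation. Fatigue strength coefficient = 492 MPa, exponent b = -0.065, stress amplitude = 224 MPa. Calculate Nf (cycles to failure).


sigma_a = sigma_f' * (2Nf)^b
2Nf = (sigma_a/sigma_f')^(1/b)
2Nf = (224/492)^(1/-0.065)
2Nf = 180794.79
Nf = 9.04e+04


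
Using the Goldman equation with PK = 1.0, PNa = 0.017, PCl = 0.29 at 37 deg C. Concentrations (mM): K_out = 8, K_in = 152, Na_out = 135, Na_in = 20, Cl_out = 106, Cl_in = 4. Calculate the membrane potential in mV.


Vm = (RT/F)*ln((PK*Ko + PNa*Nao + PCl*Cli)/(PK*Ki + PNa*Nai + PCl*Clo))
Numer = 11.455, Denom = 183.08
Vm = -74.07 mV


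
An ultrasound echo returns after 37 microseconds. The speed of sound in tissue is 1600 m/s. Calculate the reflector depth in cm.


depth = c * t / 2
t = 37 us = 3.7000e-05 s
depth = 1600 * 3.7000e-05 / 2
depth = 0.0296 m = 2.96 cm


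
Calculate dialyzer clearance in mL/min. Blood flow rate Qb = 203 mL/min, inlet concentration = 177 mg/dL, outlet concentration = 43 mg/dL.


K = Qb * (Cb_in - Cb_out) / Cb_in
K = 203 * (177 - 43) / 177
K = 153.7 mL/min


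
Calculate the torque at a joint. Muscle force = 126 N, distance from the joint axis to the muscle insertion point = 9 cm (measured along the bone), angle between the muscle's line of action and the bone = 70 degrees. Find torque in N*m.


Torque = F * d * sin(theta)   (moment arm = d*sin(theta))
d = 9 cm = 0.09 m
Torque = 126 * 0.09 * sin(70)
Torque = 10.66 N*m


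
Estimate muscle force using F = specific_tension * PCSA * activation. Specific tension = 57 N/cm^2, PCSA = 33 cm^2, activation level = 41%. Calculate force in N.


F = sigma * PCSA * activation
F = 57 * 33 * 0.41
F = 771.2 N


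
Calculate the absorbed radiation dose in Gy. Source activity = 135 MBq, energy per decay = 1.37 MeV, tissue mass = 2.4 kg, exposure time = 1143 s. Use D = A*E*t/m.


A = 135 MBq = 1.3500e+08 Bq
E = 1.37 MeV = 2.19474e-13 J
D = A*E*t/m = 1.3500e+08*2.19474e-13*1143/2.4
D = 0.01411 Gy


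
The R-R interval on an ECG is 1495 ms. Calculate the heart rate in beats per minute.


HR = 60 / RR_interval(s)
RR = 1495 ms = 1.495 s
HR = 60 / 1.495 = 40.13 bpm


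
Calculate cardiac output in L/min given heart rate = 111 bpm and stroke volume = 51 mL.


CO = HR * SV
CO = 111 * 51 / 1000
CO = 5.661 L/min


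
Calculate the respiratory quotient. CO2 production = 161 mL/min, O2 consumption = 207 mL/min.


RQ = VCO2 / VO2
RQ = 161 / 207
RQ = 0.7778


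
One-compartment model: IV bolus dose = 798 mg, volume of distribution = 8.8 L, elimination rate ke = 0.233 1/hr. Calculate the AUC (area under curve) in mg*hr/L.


C0 = Dose/Vd = 798/8.8 = 90.6818 mg/L
AUC = C0/ke = 90.6818/0.233
AUC = 389.2 mg*hr/L


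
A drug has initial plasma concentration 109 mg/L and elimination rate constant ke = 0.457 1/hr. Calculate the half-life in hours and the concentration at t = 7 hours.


t_half = ln(2) / ke = 0.693147 / 0.457 = 1.517 hr
C(t) = C0 * exp(-ke*t) = 109 * exp(-0.457*7)
C(7) = 4.448 mg/L


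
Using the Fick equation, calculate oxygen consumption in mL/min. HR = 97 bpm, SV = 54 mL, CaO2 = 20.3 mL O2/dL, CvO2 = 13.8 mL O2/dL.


CO = HR*SV = 97*54/1000 = 5.238 L/min
a-v O2 diff = 20.3 - 13.8 = 6.5 mL/dL
VO2 = CO * (CaO2-CvO2) * 10 dL/L
VO2 = 5.238 * 6.5 * 10
VO2 = 340.5 mL/min


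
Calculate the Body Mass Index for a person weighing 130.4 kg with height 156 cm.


BMI = weight / height^2
height = 156 cm = 1.56 m
BMI = 130.4 / 1.56^2
BMI = 53.58 kg/m^2


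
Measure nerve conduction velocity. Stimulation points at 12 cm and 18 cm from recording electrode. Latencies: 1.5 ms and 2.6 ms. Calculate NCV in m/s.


Distance = (18 - 12) / 100 = 0.06 m
dt = (2.6 - 1.5) / 1000 = 0.0011 s
NCV = dist / dt = 54.55 m/s


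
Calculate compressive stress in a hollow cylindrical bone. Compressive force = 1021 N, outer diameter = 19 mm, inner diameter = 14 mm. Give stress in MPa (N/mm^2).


A = pi*(r_o^2 - r_i^2)
r_o = 9.5 mm, r_i = 7 mm
A = 129.591 mm^2
sigma = F/A = 1021 / 129.591
sigma = 7.879 MPa


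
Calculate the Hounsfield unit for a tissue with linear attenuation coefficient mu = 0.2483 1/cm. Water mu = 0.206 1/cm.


HU = ((mu_tissue - mu_water) / mu_water) * 1000
HU = ((0.2483 - 0.206) / 0.206) * 1000
HU = 205.3


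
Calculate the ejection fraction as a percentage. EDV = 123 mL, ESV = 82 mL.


SV = EDV - ESV = 123 - 82 = 41 mL
EF = SV/EDV * 100 = 41/123 * 100
EF = 33.33%


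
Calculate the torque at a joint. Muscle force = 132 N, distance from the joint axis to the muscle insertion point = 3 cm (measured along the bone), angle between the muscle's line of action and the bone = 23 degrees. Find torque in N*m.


Torque = F * d * sin(theta)   (moment arm = d*sin(theta))
d = 3 cm = 0.03 m
Torque = 132 * 0.03 * sin(23)
Torque = 1.547 N*m


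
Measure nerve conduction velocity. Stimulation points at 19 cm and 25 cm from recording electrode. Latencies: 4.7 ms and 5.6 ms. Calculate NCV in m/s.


Distance = (25 - 19) / 100 = 0.06 m
dt = (5.6 - 4.7) / 1000 = 9.0000e-04 s
NCV = dist / dt = 66.67 m/s


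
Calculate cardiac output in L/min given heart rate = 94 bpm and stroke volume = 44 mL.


CO = HR * SV
CO = 94 * 44 / 1000
CO = 4.136 L/min


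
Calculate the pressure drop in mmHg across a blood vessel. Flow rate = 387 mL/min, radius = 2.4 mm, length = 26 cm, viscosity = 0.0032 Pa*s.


dP = 8*mu*L*Q / (pi*r^4)
Q = 387 mL/min = 6.45e-06 m^3/s
dP = 411.887 Pa = 411.887 / 133.322 mmHg = 3.089 mmHg


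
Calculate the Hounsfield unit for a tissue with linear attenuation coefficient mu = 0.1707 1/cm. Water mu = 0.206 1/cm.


HU = ((mu_tissue - mu_water) / mu_water) * 1000
HU = ((0.1707 - 0.206) / 0.206) * 1000
HU = -171.4


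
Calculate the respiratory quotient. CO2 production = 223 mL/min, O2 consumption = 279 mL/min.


RQ = VCO2 / VO2
RQ = 223 / 279
RQ = 0.7993


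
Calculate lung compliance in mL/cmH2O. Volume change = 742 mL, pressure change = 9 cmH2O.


C = dV / dP
C = 742 / 9
C = 82.44 mL/cmH2O


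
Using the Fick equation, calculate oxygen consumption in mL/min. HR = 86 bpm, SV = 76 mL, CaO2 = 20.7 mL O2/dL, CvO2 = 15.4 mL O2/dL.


CO = HR*SV = 86*76/1000 = 6.536 L/min
a-v O2 diff = 20.7 - 15.4 = 5.3 mL/dL
VO2 = CO * (CaO2-CvO2) * 10 dL/L
VO2 = 6.536 * 5.3 * 10
VO2 = 346.4 mL/min


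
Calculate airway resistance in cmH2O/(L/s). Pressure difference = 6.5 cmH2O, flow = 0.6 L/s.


R = dP / flow
R = 6.5 / 0.6
R = 10.83 cmH2O/(L/s)


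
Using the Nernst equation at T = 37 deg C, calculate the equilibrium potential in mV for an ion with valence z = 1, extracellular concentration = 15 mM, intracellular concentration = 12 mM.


E = (RT/(zF)) * ln(C_out/C_in)
T = 37 + 273.15 = 310.15 K
E = (8.314 * 310.15 / (1 * 96485)) * ln(15/12)
E = 5.964 mV


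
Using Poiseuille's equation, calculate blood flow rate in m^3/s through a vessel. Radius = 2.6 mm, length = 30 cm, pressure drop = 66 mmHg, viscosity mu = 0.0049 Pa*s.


Q = pi*r^4*dP / (8*mu*L)
r = 0.0026 m, L = 0.3 m
dP = 66 mmHg = 8799.252 Pa
Q = 1.0742e-04 m^3/s


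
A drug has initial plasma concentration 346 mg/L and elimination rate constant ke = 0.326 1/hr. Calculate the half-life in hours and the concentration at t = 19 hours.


t_half = ln(2) / ke = 0.693147 / 0.326 = 2.126 hr
C(t) = C0 * exp(-ke*t) = 346 * exp(-0.326*19)
C(19) = 0.7064 mg/L


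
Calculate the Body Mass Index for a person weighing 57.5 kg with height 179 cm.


BMI = weight / height^2
height = 179 cm = 1.79 m
BMI = 57.5 / 1.79^2
BMI = 17.95 kg/m^2


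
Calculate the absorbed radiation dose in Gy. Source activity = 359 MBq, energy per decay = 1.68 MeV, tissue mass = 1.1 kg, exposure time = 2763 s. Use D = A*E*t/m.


A = 359 MBq = 3.5900e+08 Bq
E = 1.68 MeV = 2.69136e-13 J
D = A*E*t/m = 3.5900e+08*2.69136e-13*2763/1.1
D = 0.2427 Gy


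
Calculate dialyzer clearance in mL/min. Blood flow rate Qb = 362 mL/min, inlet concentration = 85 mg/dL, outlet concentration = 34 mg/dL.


K = Qb * (Cb_in - Cb_out) / Cb_in
K = 362 * (85 - 34) / 85
K = 217.2 mL/min


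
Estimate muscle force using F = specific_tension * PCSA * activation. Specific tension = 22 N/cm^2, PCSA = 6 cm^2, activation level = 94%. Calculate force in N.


F = sigma * PCSA * activation
F = 22 * 6 * 0.94
F = 124.1 N


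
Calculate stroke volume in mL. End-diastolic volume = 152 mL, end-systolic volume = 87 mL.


SV = EDV - ESV
SV = 152 - 87
SV = 65 mL


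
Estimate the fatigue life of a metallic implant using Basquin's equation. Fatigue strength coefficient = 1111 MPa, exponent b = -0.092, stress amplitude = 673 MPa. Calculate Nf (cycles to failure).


sigma_a = sigma_f' * (2Nf)^b
2Nf = (sigma_a/sigma_f')^(1/b)
2Nf = (673/1111)^(1/-0.092)
2Nf = 232.43066
Nf = 116.2


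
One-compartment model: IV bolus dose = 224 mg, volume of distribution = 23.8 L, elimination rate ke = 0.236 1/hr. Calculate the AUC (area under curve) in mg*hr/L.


C0 = Dose/Vd = 224/23.8 = 9.41176 mg/L
AUC = C0/ke = 9.41176/0.236
AUC = 39.88 mg*hr/L


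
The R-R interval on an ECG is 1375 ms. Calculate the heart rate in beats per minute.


HR = 60 / RR_interval(s)
RR = 1375 ms = 1.375 s
HR = 60 / 1.375 = 43.64 bpm


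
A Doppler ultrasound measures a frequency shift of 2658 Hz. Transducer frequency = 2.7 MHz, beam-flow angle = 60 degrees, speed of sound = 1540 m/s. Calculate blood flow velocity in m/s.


v = fd * c / (2 * f0 * cos(theta))
v = 2658 * 1540 / (2 * 2.7000e+06 * cos(60))
v = 1.516 m/s


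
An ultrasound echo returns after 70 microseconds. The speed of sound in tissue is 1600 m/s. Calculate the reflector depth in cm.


depth = c * t / 2
t = 70 us = 7.0000e-05 s
depth = 1600 * 7.0000e-05 / 2
depth = 0.056 m = 5.6 cm


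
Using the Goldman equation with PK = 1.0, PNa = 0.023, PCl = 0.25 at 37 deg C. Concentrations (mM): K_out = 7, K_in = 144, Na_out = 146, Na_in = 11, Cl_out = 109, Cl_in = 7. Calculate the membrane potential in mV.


Vm = (RT/F)*ln((PK*Ko + PNa*Nao + PCl*Cli)/(PK*Ki + PNa*Nai + PCl*Clo))
Numer = 12.108, Denom = 171.503
Vm = -70.84 mV


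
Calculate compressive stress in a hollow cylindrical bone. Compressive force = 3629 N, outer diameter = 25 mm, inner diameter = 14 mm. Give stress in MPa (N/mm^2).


A = pi*(r_o^2 - r_i^2)
r_o = 12.5 mm, r_i = 7 mm
A = 336.936 mm^2
sigma = F/A = 3629 / 336.936
sigma = 10.77 MPa


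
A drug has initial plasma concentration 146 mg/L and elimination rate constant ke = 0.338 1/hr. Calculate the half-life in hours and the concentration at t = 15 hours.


t_half = ln(2) / ke = 0.693147 / 0.338 = 2.051 hr
C(t) = C0 * exp(-ke*t) = 146 * exp(-0.338*15)
C(15) = 0.9172 mg/L


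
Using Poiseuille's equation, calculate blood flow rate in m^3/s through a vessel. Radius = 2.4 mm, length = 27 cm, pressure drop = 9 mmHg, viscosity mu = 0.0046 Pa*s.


Q = pi*r^4*dP / (8*mu*L)
r = 0.0024 m, L = 0.27 m
dP = 9 mmHg = 1199.898 Pa
Q = 1.2587e-05 m^3/s


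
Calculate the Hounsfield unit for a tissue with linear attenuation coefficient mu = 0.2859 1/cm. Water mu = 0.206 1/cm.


HU = ((mu_tissue - mu_water) / mu_water) * 1000
HU = ((0.2859 - 0.206) / 0.206) * 1000
HU = 387.9


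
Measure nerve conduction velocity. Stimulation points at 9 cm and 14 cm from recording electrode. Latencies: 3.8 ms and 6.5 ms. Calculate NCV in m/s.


Distance = (14 - 9) / 100 = 0.05 m
dt = (6.5 - 3.8) / 1000 = 0.0027 s
NCV = dist / dt = 18.52 m/s


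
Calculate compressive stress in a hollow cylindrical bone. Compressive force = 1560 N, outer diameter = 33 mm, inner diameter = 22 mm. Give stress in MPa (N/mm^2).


A = pi*(r_o^2 - r_i^2)
r_o = 16.5 mm, r_i = 11 mm
A = 475.166 mm^2
sigma = F/A = 1560 / 475.166
sigma = 3.283 MPa


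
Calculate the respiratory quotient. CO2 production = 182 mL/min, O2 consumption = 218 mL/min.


RQ = VCO2 / VO2
RQ = 182 / 218
RQ = 0.8349


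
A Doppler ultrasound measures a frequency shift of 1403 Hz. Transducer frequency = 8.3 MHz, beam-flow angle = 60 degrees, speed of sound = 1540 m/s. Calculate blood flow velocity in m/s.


v = fd * c / (2 * f0 * cos(theta))
v = 1403 * 1540 / (2 * 8.3000e+06 * cos(60))
v = 0.2603 m/s


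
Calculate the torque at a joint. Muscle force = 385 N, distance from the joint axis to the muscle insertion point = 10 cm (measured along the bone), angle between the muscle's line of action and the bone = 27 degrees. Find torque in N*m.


Torque = F * d * sin(theta)   (moment arm = d*sin(theta))
d = 10 cm = 0.1 m
Torque = 385 * 0.1 * sin(27)
Torque = 17.48 N*m


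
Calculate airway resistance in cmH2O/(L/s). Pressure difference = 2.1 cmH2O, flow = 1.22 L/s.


R = dP / flow
R = 2.1 / 1.22
R = 1.721 cmH2O/(L/s)


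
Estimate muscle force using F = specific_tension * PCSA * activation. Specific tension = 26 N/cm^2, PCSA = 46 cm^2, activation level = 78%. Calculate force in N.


F = sigma * PCSA * activation
F = 26 * 46 * 0.78
F = 932.9 N


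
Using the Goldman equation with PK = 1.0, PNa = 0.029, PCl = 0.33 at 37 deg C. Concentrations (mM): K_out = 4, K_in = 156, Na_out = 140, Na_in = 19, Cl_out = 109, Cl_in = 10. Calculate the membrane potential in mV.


Vm = (RT/F)*ln((PK*Ko + PNa*Nao + PCl*Cli)/(PK*Ki + PNa*Nai + PCl*Clo))
Numer = 11.36, Denom = 192.521
Vm = -75.64 mV


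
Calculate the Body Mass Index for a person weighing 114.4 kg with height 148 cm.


BMI = weight / height^2
height = 148 cm = 1.48 m
BMI = 114.4 / 1.48^2
BMI = 52.23 kg/m^2


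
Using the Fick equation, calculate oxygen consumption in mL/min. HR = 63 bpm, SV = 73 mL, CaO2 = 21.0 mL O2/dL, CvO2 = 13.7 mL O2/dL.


CO = HR*SV = 63*73/1000 = 4.599 L/min
a-v O2 diff = 21.0 - 13.7 = 7.3 mL/dL
VO2 = CO * (CaO2-CvO2) * 10 dL/L
VO2 = 4.599 * 7.3 * 10
VO2 = 335.7 mL/min


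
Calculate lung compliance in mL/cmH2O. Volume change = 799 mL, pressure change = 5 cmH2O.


C = dV / dP
C = 799 / 5
C = 159.8 mL/cmH2O


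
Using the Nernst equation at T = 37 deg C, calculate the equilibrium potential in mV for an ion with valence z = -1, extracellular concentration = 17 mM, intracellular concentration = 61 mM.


E = (RT/(zF)) * ln(C_out/C_in)
T = 37 + 273.15 = 310.15 K
E = (8.314 * 310.15 / (-1 * 96485)) * ln(17/61)
E = 34.15 mV


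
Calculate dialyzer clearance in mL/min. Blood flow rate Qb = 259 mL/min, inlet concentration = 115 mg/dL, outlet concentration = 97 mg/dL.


K = Qb * (Cb_in - Cb_out) / Cb_in
K = 259 * (115 - 97) / 115
K = 40.54 mL/min


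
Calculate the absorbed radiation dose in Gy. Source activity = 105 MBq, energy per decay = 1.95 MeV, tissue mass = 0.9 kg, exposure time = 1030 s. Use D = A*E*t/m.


A = 105 MBq = 1.0500e+08 Bq
E = 1.95 MeV = 3.1239e-13 J
D = A*E*t/m = 1.0500e+08*3.1239e-13*1030/0.9
D = 0.03754 Gy


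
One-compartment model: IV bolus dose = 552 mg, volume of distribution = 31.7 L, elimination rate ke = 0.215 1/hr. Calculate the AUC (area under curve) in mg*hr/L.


C0 = Dose/Vd = 552/31.7 = 17.4132 mg/L
AUC = C0/ke = 17.4132/0.215
AUC = 80.99 mg*hr/L
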